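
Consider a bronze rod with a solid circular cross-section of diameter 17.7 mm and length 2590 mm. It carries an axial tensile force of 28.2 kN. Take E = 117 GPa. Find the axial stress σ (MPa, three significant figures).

A = 246.1 mm².
σ = N/A = 28200/246.1 = 114.6 MPa.

115 MPa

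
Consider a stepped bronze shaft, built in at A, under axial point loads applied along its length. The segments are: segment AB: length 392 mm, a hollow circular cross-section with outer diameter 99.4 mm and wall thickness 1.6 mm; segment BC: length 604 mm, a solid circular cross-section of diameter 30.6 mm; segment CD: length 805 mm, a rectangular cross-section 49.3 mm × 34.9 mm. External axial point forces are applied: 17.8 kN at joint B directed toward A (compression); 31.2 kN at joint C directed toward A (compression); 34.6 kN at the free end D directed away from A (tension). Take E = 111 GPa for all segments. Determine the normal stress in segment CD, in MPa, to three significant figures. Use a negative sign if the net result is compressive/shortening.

Internal axial forces (sectioning from the free end, tension +): N_CD = 34.6 kN, N_BC = 3.4 kN, N_AB = -14.4 kN.
A_CD = 1721 mm².
σ_CD = N_CD/A_CD = 34600/1721 = 20.11 MPa.

20.1 MPa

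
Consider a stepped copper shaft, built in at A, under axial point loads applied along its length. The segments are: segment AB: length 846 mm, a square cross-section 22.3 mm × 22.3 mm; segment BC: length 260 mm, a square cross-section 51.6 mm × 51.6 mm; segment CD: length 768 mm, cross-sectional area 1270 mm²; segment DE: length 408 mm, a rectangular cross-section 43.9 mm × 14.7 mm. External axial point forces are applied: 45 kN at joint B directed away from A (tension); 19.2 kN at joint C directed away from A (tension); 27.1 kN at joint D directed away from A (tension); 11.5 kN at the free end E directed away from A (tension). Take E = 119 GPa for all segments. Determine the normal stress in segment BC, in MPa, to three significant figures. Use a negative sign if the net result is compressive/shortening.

Internal axial forces (sectioning from the free end, tension +): N_DE = 11.5 kN, N_CD = 38.6 kN, N_BC = 57.8 kN, N_AB = 102.8 kN.
A_BC = 2663 mm².
σ_BC = N_BC/A_BC = 57800/2663 = 21.71 MPa.

21.7 MPa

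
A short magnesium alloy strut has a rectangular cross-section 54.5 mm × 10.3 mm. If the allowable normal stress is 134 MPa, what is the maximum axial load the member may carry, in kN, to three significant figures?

75.2 kN

A = 561.4 mm².
P_max = σ_allow · A = 134 · 561.4 = 75220 N = 75.22 kN.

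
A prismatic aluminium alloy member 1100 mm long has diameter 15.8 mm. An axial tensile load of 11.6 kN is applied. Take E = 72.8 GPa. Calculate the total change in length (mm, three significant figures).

0.894 mm

A = 196.1 mm².
δ_mech = NL/(AE) = 11600·1100/(196.1·72800) = 0.894 mm.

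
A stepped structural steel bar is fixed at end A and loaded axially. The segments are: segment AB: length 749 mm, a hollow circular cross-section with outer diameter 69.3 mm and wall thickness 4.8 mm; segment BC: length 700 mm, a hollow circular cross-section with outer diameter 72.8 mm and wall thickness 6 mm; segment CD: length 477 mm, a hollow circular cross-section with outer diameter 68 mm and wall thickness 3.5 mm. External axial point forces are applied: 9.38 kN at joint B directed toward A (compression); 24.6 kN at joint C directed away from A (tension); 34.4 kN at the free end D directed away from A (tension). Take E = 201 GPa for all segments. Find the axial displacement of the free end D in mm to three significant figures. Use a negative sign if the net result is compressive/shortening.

Internal axial forces (sectioning from the free end, tension +): N_CD = 34.4 kN, N_BC = 59 kN, N_AB = 49.62 kN.
A_AB = 972.6 mm².
A_BC = 1259 mm².
A_CD = 709.2 mm².
δ_AB = 49620·749/(972.6·201000) = 0.1901 mm
δ_BC = 59000·700/(1259·201000) = 0.1632 mm
δ_CD = 34400·477/(709.2·201000) = 0.1151 mm
δ = Σδ_i = 0.4684 mm.

0.468 mm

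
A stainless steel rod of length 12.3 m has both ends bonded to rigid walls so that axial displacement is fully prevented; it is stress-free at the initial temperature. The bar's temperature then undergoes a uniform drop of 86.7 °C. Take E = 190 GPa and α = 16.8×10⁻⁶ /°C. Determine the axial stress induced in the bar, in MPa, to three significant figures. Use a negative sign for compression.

Free thermal expansion αLΔT = 16.8e-6 · 12300 · -86.7 = -17.92 mm.
The walls impose strain ε = −(-17.92)/12300 = 1.4566e-03; σ = Eε = 190000 · 1.4566e-03 = 276.7 MPa.

277 MPa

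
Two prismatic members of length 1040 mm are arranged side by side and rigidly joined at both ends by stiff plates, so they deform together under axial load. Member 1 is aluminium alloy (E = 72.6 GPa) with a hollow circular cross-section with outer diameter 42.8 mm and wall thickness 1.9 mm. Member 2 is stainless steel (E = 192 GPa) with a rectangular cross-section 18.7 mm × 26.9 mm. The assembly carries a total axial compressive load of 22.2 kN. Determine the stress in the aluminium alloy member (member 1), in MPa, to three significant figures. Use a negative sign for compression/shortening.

A_1 = 244.1 mm².
A_2 = 503 mm².
Equal strain + equilibrium ⇒ each member carries load in proportion to AE: A₁E₁ = 17720000 N, A₂E₂ = 96580000 N, ΣAE = 114300000 N.
σ₁ = P·E₁/ΣAE = -22200·72600/114300000 = -14.1 MPa.

-14.1 MPa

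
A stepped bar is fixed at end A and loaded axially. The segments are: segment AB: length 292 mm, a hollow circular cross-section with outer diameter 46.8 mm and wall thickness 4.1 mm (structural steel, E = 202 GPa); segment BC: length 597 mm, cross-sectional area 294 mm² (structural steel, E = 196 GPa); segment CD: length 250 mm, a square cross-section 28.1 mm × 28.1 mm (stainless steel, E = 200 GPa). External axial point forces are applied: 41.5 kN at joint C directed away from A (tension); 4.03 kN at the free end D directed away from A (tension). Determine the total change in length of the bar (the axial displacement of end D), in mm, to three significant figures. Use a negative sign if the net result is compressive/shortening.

0.598 mm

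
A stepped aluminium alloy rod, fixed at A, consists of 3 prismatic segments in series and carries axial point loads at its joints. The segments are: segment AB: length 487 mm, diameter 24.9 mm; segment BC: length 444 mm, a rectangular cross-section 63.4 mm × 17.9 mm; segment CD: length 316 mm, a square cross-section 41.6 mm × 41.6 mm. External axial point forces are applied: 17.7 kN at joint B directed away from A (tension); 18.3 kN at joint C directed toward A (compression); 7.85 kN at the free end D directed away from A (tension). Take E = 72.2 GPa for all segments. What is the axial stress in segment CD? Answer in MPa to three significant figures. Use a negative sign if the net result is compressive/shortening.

Internal axial forces (sectioning from the free end, tension +): N_CD = 7.85 kN, N_BC = -10.45 kN, N_AB = 7.25 kN.
A_CD = 1731 mm².
σ_CD = N_CD/A_CD = 7850/1731 = 4.536 MPa.

4.54 MPa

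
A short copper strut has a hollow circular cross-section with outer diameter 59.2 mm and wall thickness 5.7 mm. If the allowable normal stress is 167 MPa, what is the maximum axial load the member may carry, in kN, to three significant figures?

A = 958 mm².
P_max = σ_allow · A = 167 · 958 = 160000 N = 160 kN.

160 kN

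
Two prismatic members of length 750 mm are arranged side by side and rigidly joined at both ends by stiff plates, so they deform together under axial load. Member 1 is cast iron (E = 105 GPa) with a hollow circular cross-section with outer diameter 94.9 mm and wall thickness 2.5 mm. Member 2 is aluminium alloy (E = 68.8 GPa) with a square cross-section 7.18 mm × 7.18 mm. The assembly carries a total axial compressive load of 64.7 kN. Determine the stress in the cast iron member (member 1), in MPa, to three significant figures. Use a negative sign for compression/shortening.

-85.2 MPa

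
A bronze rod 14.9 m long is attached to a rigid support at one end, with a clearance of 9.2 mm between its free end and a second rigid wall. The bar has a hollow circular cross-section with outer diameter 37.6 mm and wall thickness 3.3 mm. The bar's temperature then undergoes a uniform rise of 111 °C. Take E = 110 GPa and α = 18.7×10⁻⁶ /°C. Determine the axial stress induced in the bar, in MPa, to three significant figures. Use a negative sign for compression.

Free thermal expansion αLΔT = 18.7e-6 · 14900 · 111 = 30.93 mm.
The walls engage after the gap closes; constrained expansion = 30.93 − 9.2 = 21.73 mm.
The walls impose strain ε = −(21.73)/14900 = -1.4583e-03; σ = Eε = 110000 · -1.4583e-03 = -160.4 MPa.

-160 MPa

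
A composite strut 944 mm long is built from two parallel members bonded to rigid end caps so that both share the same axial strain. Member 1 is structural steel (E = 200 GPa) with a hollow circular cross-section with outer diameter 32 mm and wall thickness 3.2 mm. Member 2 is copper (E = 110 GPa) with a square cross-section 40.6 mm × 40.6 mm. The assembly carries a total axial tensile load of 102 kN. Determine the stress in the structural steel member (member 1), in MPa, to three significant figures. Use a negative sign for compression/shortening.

85.3 MPa

A_1 = 289.5 mm².
A_2 = 1648 mm².
Equal strain + equilibrium ⇒ each member carries load in proportion to AE: A₁E₁ = 57910000 N, A₂E₂ = 181300000 N, ΣAE = 239200000 N.
σ₁ = P·E₁/ΣAE = 102000·200000/239200000 = 85.28 MPa.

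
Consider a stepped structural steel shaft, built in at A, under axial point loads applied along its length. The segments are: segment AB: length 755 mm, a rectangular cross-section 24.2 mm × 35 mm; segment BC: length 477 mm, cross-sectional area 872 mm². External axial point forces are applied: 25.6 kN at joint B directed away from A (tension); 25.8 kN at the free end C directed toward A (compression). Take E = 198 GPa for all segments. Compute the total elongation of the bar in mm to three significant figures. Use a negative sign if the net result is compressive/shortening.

-0.0722 mm

Internal axial forces (sectioning from the free end, tension +): N_BC = -25.8 kN, N_AB = -0.2 kN.
A_AB = 847 mm².
δ_AB = -200·755/(847·198000) = -0.0009004 mm
δ_BC = -25800·477/(872·198000) = -0.07128 mm
δ = Σδ_i = -0.07218 mm.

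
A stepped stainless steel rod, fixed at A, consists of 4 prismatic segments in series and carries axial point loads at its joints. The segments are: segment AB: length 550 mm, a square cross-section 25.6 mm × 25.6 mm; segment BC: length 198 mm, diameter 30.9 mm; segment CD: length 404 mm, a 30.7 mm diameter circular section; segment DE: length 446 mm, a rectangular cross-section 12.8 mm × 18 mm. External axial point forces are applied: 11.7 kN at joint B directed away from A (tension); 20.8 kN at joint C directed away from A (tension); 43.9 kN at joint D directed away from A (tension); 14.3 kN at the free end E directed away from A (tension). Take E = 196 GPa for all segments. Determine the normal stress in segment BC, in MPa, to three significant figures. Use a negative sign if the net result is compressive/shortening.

Internal axial forces (sectioning from the free end, tension +): N_DE = 14.3 kN, N_CD = 58.2 kN, N_BC = 79 kN, N_AB = 90.7 kN.
A_BC = 749.9 mm².
σ_BC = N_BC/A_BC = 79000/749.9 = 105.3 MPa.

105 MPa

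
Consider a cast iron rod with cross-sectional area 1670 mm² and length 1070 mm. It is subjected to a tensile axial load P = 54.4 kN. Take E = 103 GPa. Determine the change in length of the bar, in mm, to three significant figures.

0.338 mm

δ_mech = NL/(AE) = 54400·1070/(1670·103000) = 0.3384 mm.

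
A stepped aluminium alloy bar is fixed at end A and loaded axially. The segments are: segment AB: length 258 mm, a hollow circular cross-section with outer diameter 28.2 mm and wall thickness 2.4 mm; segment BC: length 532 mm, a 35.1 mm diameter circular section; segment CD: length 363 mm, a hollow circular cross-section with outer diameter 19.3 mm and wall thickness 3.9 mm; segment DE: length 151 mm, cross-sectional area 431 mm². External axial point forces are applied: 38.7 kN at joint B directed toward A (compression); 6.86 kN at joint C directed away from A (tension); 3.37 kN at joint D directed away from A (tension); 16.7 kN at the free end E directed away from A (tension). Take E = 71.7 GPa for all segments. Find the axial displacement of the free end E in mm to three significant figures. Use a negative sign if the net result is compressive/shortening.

Internal axial forces (sectioning from the free end, tension +): N_DE = 16.7 kN, N_CD = 20.07 kN, N_BC = 26.93 kN, N_AB = -11.77 kN.
A_AB = 194.5 mm².
A_BC = 967.6 mm².
A_CD = 188.7 mm².
δ_AB = -11770·258/(194.5·71700) = -0.2177 mm
δ_BC = 26930·532/(967.6·71700) = 0.2065 mm
δ_CD = 20070·363/(188.7·71700) = 0.5385 mm
δ_DE = 16700·151/(431·71700) = 0.0816 mm
δ = Σδ_i = 0.6089 mm.

0.609 mm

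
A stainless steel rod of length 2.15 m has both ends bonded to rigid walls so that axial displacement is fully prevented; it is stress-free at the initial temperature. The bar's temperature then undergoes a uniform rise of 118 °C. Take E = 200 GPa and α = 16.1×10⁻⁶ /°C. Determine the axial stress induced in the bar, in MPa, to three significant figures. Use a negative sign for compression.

Free thermal expansion αLΔT = 16.1e-6 · 2150 · 118 = 4.085 mm.
The walls impose strain ε = −(4.085)/2150 = -1.8998e-03; σ = Eε = 200000 · -1.8998e-03 = -380 MPa.

-380 MPa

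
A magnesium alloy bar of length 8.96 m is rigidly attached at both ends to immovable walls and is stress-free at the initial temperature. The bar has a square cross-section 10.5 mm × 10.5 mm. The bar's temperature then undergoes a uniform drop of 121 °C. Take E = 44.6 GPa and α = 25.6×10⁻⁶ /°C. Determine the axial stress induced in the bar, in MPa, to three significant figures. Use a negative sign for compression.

138 MPa

Free thermal expansion αLΔT = 25.6e-6 · 8960 · -121 = -27.75 mm.
The walls impose strain ε = −(-27.75)/8960 = 3.0976e-03; σ = Eε = 44600 · 3.0976e-03 = 138.2 MPa.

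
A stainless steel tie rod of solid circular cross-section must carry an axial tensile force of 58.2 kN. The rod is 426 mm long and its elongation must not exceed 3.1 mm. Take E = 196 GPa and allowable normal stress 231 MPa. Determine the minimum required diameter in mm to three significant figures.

Required area A ≥ P/σ_allow = 58200/231 = 251.9 mm².
For a solid circular section, d ≥ √(4A/π) = 17.91 mm.
Elongation limit: A ≥ PL/(Eδ_allow) = 58200·426/(196000·3.1) = 40.81 mm² ⇒ d ≥ 7.208 mm.
The stress limit governs.

17.9 mm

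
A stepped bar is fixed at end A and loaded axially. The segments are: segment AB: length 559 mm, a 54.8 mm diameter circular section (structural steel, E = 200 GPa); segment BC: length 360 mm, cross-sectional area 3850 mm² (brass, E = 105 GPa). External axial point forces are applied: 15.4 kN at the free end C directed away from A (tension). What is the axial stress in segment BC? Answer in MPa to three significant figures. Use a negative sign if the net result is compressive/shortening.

Internal axial forces (sectioning from the free end, tension +): N_BC = 15.4 kN, N_AB = 15.4 kN.
σ_BC = N_BC/A_BC = 15400/3850 = 4 MPa.

4.00 MPa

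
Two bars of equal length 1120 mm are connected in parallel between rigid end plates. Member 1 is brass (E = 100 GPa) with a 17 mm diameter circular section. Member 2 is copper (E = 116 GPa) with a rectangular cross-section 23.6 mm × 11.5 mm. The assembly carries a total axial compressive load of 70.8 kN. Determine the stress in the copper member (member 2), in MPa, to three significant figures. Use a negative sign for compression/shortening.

-152 MPa

A_1 = 227 mm².
A_2 = 271.4 mm².
Equal strain + equilibrium ⇒ each member carries load in proportion to AE: A₁E₁ = 22700000 N, A₂E₂ = 31480000 N, ΣAE = 54180000 N.
σ₂ = P·E₂/ΣAE = -70800·116000/54180000 = -151.6 MPa.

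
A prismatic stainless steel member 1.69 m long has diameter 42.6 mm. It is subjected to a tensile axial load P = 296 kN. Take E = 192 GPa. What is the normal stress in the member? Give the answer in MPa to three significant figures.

208 MPa

A = 1425 mm².
σ = N/A = 296000/1425 = 207.7 MPa.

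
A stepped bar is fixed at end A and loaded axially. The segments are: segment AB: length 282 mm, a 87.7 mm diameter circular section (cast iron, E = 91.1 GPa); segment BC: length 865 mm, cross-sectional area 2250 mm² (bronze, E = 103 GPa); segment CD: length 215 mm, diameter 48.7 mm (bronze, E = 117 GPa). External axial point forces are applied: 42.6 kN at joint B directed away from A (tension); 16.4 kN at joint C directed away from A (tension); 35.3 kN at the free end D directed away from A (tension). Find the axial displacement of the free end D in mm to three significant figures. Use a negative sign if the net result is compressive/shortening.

0.276 mm

Internal axial forces (sectioning from the free end, tension +): N_CD = 35.3 kN, N_BC = 51.7 kN, N_AB = 94.3 kN.
A_AB = 6041 mm².
A_CD = 1863 mm².
δ_AB = 94300·282/(6041·91100) = 0.04832 mm
δ_BC = 51700·865/(2250·103000) = 0.193 mm
δ_CD = 35300·215/(1863·117000) = 0.03482 mm
δ = Σδ_i = 0.2761 mm.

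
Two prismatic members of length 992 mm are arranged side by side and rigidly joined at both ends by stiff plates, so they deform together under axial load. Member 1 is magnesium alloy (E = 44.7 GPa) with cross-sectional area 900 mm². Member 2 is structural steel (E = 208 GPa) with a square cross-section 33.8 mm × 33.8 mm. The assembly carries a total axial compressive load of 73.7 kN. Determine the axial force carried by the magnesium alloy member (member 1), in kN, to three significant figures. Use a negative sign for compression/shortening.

A_2 = 1142 mm².
Equal strain + equilibrium ⇒ each member carries load in proportion to AE: A₁E₁ = 40230000 N, A₂E₂ = 237600000 N, ΣAE = 277900000 N.
F₁ = P·A₁E₁/ΣAE = -73700·40230000/277900000 = -10670 N.

-10.7 kN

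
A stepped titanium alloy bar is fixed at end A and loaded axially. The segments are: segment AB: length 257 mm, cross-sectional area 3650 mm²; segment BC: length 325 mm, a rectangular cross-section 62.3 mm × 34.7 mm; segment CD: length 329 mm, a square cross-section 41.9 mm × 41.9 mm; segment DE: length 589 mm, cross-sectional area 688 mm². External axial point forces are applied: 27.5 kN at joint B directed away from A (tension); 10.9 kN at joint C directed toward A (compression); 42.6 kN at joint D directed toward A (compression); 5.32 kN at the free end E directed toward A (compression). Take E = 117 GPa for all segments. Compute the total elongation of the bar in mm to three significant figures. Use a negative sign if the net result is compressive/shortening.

Internal axial forces (sectioning from the free end, tension +): N_DE = -5.32 kN, N_CD = -47.92 kN, N_BC = -58.82 kN, N_AB = -31.32 kN.
A_BC = 2162 mm².
A_CD = 1756 mm².
δ_AB = -31320·257/(3650·117000) = -0.01885 mm
δ_BC = -58820·325/(2162·117000) = -0.07558 mm
δ_CD = -47920·329/(1756·117000) = -0.07675 mm
δ_DE = -5320·589/(688·117000) = -0.03893 mm
δ = Σδ_i = -0.2101 mm.

-0.210 mm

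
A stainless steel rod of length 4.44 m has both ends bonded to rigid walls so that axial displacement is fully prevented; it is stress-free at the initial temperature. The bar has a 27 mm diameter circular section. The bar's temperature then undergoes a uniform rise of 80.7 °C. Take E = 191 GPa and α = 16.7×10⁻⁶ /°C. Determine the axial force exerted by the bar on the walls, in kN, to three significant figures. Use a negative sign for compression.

-147 kN

Free thermal expansion αLΔT = 16.7e-6 · 4440 · 80.7 = 5.984 mm.
The walls impose strain ε = −(5.984)/4440 = -1.3477e-03; σ = Eε = 191000 · -1.3477e-03 = -257.4 MPa.
Wall reaction R = σ·A = -257.4·572.6 = -147400 N = -147.4 kN.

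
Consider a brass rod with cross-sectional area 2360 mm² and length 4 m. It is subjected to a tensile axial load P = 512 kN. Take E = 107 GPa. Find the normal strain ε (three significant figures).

0.00203

σ = N/A = 216.9 MPa; ε = σ/E = 216.9/107000 = 2.028e-03.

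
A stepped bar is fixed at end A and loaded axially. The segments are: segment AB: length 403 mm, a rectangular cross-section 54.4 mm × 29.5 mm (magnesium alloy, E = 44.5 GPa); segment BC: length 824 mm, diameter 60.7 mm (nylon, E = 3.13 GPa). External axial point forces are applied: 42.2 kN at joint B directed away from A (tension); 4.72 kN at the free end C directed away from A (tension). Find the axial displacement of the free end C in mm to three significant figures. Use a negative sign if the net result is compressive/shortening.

Internal axial forces (sectioning from the free end, tension +): N_BC = 4.72 kN, N_AB = 46.92 kN.
A_AB = 1605 mm².
A_BC = 2894 mm².
δ_AB = 46920·403/(1605·44500) = 0.2648 mm
δ_BC = 4720·824/(2894·3130) = 0.4294 mm
δ = Σδ_i = 0.6942 mm.

0.694 mm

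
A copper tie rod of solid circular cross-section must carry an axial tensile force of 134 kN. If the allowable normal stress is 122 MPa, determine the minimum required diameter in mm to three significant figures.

Required area A ≥ P/σ_allow = 134000/122 = 1098 mm².
For a solid circular section, d ≥ √(4A/π) = 37.4 mm.

37.4 mm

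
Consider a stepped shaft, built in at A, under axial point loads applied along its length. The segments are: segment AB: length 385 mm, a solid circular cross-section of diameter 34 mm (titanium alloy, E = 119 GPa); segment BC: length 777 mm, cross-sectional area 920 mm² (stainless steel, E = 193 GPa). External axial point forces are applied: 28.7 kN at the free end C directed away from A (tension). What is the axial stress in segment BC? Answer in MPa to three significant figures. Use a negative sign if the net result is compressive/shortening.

31.2 MPa

Internal axial forces (sectioning from the free end, tension +): N_BC = 28.7 kN, N_AB = 28.7 kN.
σ_BC = N_BC/A_BC = 28700/920 = 31.2 MPa.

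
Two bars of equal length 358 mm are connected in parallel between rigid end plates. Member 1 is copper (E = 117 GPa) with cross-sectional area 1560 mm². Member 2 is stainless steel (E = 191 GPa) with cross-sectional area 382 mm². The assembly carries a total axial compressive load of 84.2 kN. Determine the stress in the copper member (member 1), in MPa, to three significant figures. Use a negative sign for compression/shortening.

Equal strain + equilibrium ⇒ each member carries load in proportion to AE: A₁E₁ = 182500000 N, A₂E₂ = 72960000 N, ΣAE = 255500000 N.
σ₁ = P·E₁/ΣAE = -84200·117000/255500000 = -38.56 MPa.

-38.6 MPa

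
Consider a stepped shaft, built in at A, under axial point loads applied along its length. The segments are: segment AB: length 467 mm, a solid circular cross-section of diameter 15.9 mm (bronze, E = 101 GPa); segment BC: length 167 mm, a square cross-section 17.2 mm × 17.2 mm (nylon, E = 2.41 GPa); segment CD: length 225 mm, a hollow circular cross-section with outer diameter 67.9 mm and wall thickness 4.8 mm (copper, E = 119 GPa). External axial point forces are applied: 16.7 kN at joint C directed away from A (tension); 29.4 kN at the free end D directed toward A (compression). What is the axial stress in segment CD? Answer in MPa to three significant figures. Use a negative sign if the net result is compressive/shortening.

-30.9 MPa

Internal axial forces (sectioning from the free end, tension +): N_CD = -29.4 kN, N_BC = -12.7 kN, N_AB = -12.7 kN.
A_CD = 951.5 mm².
σ_CD = N_CD/A_CD = -29400/951.5 = -30.9 MPa.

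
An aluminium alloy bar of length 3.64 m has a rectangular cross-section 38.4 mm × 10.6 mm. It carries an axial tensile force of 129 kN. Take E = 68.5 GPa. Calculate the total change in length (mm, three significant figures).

16.8 mm

A = 407 mm².
δ_mech = NL/(AE) = 129000·3640/(407·68500) = 16.84 mm.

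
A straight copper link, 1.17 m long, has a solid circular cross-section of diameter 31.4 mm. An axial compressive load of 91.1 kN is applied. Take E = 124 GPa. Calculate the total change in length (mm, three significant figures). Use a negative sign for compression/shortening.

-1.11 mm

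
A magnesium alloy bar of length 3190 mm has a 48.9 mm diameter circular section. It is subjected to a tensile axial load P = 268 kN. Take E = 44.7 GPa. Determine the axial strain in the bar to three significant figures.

A = 1878 mm².
σ = N/A = 142.7 MPa; ε = σ/E = 142.7/44700 = 3.192e-03.

0.00319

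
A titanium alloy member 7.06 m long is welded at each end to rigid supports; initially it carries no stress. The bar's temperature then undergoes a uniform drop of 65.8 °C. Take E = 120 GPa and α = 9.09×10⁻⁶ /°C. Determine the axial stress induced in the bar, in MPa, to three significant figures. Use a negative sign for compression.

Free thermal expansion αLΔT = 9.09e-6 · 7060 · -65.8 = -4.223 mm.
The walls impose strain ε = −(-4.223)/7060 = 5.9812e-04; σ = Eε = 120000 · 5.9812e-04 = 71.77 MPa.

71.8 MPa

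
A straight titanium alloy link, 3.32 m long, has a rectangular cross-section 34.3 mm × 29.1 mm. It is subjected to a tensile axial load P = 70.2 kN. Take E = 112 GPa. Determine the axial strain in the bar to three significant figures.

6.28e-04

A = 998.1 mm².
σ = N/A = 70.33 MPa; ε = σ/E = 70.33/112000 = 6.280e-04.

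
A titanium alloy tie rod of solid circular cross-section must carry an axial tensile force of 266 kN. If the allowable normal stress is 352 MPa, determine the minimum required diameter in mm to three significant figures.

Required area A ≥ P/σ_allow = 266000/352 = 755.7 mm².
For a solid circular section, d ≥ √(4A/π) = 31.02 mm.

31.0 mm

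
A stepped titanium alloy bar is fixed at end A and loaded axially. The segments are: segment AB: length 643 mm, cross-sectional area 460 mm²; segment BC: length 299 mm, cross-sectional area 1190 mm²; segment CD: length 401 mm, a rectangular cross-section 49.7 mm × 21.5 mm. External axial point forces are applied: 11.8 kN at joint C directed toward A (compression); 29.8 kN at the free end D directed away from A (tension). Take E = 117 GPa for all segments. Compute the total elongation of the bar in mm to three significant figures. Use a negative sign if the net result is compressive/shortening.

0.349 mm

Internal axial forces (sectioning from the free end, tension +): N_CD = 29.8 kN, N_BC = 18 kN, N_AB = 18 kN.
A_CD = 1069 mm².
δ_AB = 18000·643/(460·117000) = 0.2151 mm
δ_BC = 18000·299/(1190·117000) = 0.03866 mm
δ_CD = 29800·401/(1069·117000) = 0.09558 mm
δ = Σδ_i = 0.3493 mm.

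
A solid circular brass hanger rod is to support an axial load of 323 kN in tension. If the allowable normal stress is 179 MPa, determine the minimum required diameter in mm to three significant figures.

47.9 mm

Required area A ≥ P/σ_allow = 323000/179 = 1804 mm².
For a solid circular section, d ≥ √(4A/π) = 47.93 mm.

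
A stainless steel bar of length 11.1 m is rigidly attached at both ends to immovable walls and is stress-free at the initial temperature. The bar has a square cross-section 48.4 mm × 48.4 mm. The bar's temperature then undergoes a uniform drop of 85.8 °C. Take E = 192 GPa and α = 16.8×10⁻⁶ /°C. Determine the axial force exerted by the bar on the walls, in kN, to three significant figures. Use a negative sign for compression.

648 kN

Free thermal expansion αLΔT = 16.8e-6 · 11100 · -85.8 = -16 mm.
The walls impose strain ε = −(-16)/11100 = 1.4414e-03; σ = Eε = 192000 · 1.4414e-03 = 276.8 MPa.
Wall reaction R = σ·A = 276.8·2343 = 648300 N = 648.3 kN.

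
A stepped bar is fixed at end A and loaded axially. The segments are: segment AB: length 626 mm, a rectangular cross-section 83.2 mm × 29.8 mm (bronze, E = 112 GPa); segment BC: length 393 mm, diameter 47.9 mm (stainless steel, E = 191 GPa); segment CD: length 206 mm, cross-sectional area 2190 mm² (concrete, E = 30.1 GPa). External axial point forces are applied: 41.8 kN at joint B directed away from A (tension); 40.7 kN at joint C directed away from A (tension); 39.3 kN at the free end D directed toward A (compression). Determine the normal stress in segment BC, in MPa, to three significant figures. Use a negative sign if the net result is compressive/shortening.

Internal axial forces (sectioning from the free end, tension +): N_CD = -39.3 kN, N_BC = 1.4 kN, N_AB = 43.2 kN.
A_BC = 1802 mm².
σ_BC = N_BC/A_BC = 1400/1802 = 0.7769 MPa.

0.777 MPa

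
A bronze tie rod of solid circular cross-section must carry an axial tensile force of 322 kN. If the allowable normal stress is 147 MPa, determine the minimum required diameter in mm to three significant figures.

52.8 mm

Required area A ≥ P/σ_allow = 322000/147 = 2190 mm².
For a solid circular section, d ≥ √(4A/π) = 52.81 mm.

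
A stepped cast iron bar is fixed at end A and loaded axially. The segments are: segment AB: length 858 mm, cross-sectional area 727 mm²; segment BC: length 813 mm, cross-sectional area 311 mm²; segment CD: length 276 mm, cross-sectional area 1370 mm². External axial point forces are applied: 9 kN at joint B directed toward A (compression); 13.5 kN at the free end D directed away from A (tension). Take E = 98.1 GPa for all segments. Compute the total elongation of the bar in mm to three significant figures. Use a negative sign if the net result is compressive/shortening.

0.442 mm

Internal axial forces (sectioning from the free end, tension +): N_CD = 13.5 kN, N_BC = 13.5 kN, N_AB = 4.5 kN.
δ_AB = 4500·858/(727·98100) = 0.05414 mm
δ_BC = 13500·813/(311·98100) = 0.3597 mm
δ_CD = 13500·276/(1370·98100) = 0.02772 mm
δ = Σδ_i = 0.4416 mm.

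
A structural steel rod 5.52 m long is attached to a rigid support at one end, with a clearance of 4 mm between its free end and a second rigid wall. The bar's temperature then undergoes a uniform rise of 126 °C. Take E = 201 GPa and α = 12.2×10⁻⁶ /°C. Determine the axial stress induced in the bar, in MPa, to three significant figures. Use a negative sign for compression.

Free thermal expansion αLΔT = 12.2e-6 · 5520 · 126 = 8.485 mm.
The walls engage after the gap closes; constrained expansion = 8.485 − 4 = 4.485 mm.
The walls impose strain ε = −(4.485)/5520 = -8.1256e-04; σ = Eε = 201000 · -8.1256e-04 = -163.3 MPa.

-163 MPa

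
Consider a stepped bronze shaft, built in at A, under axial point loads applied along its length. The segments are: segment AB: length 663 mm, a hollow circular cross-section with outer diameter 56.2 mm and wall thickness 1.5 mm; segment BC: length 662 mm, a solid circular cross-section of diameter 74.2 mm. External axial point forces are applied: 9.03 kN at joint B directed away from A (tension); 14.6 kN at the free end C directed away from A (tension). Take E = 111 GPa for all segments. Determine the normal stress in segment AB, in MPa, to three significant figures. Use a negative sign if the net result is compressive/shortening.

Internal axial forces (sectioning from the free end, tension +): N_BC = 14.6 kN, N_AB = 23.63 kN.
A_AB = 257.8 mm².
σ_AB = N_AB/A_AB = 23630/257.8 = 91.67 MPa.

91.7 MPa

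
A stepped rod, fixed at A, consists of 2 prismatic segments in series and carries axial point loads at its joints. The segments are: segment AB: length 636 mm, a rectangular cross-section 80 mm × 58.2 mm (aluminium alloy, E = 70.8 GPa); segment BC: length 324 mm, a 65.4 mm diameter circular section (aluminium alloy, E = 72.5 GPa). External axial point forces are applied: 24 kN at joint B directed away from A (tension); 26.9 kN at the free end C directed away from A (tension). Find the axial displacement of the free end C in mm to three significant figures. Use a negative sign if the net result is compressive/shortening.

Internal axial forces (sectioning from the free end, tension +): N_BC = 26.9 kN, N_AB = 50.9 kN.
A_AB = 4656 mm².
A_BC = 3359 mm².
δ_AB = 50900·636/(4656·70800) = 0.0982 mm
δ_BC = 26900·324/(3359·72500) = 0.03579 mm
δ = Σδ_i = 0.134 mm.

0.134 mm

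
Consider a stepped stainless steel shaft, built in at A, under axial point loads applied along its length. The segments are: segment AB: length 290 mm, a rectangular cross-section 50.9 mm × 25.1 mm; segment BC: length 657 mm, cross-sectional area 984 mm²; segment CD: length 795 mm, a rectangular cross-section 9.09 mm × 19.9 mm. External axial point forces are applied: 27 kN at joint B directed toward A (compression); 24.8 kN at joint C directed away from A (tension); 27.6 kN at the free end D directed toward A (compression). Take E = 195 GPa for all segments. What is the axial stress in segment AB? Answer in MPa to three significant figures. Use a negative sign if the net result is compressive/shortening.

Internal axial forces (sectioning from the free end, tension +): N_CD = -27.6 kN, N_BC = -2.8 kN, N_AB = -29.8 kN.
A_AB = 1278 mm².
σ_AB = N_AB/A_AB = -29800/1278 = -23.33 MPa.

-23.3 MPa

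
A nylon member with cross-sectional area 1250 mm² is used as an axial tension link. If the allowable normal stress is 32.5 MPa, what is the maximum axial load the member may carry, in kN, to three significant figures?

P_max = σ_allow · A = 32.5 · 1250 = 40620 N = 40.62 kN.

40.6 kN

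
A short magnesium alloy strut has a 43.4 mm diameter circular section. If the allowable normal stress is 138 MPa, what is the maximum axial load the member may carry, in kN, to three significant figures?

204 kN

A = 1479 mm².
P_max = σ_allow · A = 138 · 1479 = 204100 N = 204.1 kN.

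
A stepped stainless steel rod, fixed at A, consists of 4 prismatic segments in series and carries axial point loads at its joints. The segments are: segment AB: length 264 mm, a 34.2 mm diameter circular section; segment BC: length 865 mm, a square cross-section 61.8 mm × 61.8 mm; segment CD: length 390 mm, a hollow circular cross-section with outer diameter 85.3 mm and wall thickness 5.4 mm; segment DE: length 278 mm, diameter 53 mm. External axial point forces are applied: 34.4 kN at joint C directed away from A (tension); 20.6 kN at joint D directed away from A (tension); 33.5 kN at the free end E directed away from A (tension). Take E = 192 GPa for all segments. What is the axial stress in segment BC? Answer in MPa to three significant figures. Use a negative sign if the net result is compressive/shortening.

Internal axial forces (sectioning from the free end, tension +): N_DE = 33.5 kN, N_CD = 54.1 kN, N_BC = 88.5 kN, N_AB = 88.5 kN.
A_BC = 3819 mm².
σ_BC = N_BC/A_BC = 88500/3819 = 23.17 MPa.

23.2 MPa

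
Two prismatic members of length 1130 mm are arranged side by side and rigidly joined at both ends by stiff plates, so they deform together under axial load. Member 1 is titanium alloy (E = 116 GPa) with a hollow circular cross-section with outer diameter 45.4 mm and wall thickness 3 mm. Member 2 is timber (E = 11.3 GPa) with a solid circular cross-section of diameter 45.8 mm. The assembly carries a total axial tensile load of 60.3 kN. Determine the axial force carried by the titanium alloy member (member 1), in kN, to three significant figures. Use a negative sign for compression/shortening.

43.0 kN

A_1 = 399.6 mm².
A_2 = 1647 mm².
Equal strain + equilibrium ⇒ each member carries load in proportion to AE: A₁E₁ = 46350000 N, A₂E₂ = 18620000 N, ΣAE = 64970000 N.
F₁ = P·A₁E₁/ΣAE = 60300·46350000/64970000 = 43020 N.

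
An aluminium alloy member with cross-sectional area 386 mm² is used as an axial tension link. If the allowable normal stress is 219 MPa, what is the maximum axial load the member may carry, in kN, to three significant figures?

84.5 kN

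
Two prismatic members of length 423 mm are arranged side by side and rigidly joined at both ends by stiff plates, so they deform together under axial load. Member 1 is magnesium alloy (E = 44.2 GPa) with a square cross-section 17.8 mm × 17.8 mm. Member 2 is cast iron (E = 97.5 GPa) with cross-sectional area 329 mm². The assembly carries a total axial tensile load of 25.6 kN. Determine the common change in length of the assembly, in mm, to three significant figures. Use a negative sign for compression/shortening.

0.235 mm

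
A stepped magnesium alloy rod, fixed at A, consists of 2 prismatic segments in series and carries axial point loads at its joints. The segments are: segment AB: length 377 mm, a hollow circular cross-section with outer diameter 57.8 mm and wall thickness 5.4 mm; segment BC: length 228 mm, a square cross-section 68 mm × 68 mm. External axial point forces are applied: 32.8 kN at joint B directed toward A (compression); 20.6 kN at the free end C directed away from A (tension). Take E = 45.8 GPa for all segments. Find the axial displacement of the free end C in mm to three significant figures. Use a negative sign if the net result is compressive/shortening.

-0.0908 mm

Internal axial forces (sectioning from the free end, tension +): N_BC = 20.6 kN, N_AB = -12.2 kN.
A_AB = 888.9 mm².
A_BC = 4624 mm².
δ_AB = -12200·377/(888.9·45800) = -0.113 mm
δ_BC = 20600·228/(4624·45800) = 0.02218 mm
δ = Σδ_i = -0.09079 mm.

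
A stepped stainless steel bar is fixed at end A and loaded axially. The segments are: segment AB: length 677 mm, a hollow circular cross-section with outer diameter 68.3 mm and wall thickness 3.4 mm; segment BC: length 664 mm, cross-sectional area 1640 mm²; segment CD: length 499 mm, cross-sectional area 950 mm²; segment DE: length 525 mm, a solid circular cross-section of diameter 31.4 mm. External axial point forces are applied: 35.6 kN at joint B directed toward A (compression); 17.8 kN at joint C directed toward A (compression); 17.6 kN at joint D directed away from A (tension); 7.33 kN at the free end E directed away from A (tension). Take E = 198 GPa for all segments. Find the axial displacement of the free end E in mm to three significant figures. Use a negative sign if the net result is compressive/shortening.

Internal axial forces (sectioning from the free end, tension +): N_DE = 7.33 kN, N_CD = 24.93 kN, N_BC = 7.13 kN, N_AB = -28.47 kN.
A_AB = 693.2 mm².
A_DE = 774.4 mm².
δ_AB = -28470·677/(693.2·198000) = -0.1404 mm
δ_BC = 7130·664/(1640·198000) = 0.01458 mm
δ_CD = 24930·499/(950·198000) = 0.06614 mm
δ_DE = 7330·525/(774.4·198000) = 0.0251 mm
δ = Σδ_i = -0.03461 mm.

-0.0346 mm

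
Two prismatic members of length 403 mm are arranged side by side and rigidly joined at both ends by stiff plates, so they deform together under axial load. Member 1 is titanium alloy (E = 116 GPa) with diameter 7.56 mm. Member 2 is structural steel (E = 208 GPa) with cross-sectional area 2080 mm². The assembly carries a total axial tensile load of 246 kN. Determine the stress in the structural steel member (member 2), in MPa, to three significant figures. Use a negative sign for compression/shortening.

117 MPa

A_1 = 44.89 mm².
Equal strain + equilibrium ⇒ each member carries load in proportion to AE: A₁E₁ = 5207000 N, A₂E₂ = 432600000 N, ΣAE = 437800000 N.
σ₂ = P·E₂/ΣAE = 246000·208000/437800000 = 116.9 MPa.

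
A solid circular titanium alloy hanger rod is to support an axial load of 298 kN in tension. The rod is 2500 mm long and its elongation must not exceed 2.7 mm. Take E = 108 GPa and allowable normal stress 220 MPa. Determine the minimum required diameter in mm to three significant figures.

57.0 mm

Required area A ≥ P/σ_allow = 298000/220 = 1355 mm².
For a solid circular section, d ≥ √(4A/π) = 41.53 mm.
Elongation limit: A ≥ PL/(Eδ_allow) = 298000·2500/(108000·2.7) = 2555 mm² ⇒ d ≥ 57.03 mm.
The elongation limit governs.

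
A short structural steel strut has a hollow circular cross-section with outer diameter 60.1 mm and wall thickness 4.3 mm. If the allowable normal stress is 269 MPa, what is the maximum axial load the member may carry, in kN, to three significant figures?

A = 753.8 mm².
P_max = σ_allow · A = 269 · 753.8 = 202800 N = 202.8 kN.

203 kN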